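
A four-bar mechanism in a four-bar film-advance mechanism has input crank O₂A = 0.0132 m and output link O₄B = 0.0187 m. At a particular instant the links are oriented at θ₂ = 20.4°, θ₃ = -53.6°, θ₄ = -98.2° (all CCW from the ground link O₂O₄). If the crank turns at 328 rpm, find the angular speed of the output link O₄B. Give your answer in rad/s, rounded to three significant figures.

ω₂ = 34.35 rad/s (from 328 rpm).
Differentiating the loop-closure r₂e^{iθ₂}+r₃e^{iθ₃}=r₁+r₄e^{iθ₄} gives r₂ω₂e^{iθ₂}+r₃ω₃e^{iθ₃}=r₄ω₄e^{iθ₄}.
Eliminating the other unknown: ω₄ = r₂ω₂ sin(θ₂−θ₃) / [r₄ sin(θ₄−θ₃)].
Numerator sine = +0.96126; denominator sine = -0.70215.
Result = 0.0132·34.35·(+0.96126) / (0.0187·(-0.70215)) = -33.193 rad/s; magnitude 33.193 rad/s.

33.2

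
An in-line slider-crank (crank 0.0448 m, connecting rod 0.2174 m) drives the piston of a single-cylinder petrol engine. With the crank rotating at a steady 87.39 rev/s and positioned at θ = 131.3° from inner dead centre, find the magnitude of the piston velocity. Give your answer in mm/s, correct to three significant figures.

15900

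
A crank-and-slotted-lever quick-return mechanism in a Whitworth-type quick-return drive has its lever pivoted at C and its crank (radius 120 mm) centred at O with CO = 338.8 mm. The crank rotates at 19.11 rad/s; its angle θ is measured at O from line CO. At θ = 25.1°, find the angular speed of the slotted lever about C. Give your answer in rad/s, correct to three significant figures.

4.83

ω = 19.11 rad/s
Crank pin A relative to C: A = (d + r cosθ, r sinθ); lever angle φ = atan2(r sinθ, d + r cosθ).
Differentiating tanφ: φ̇ = rω(d cosθ + r)/(d² + r² + 2dr cosθ).
d² + r² + 2dr cosθ = |CA|² = 0.202819 m²;  d cosθ + r = +0.42681 m.
|ω_lever| = |0.12·19.11·+0.42681| / 0.202819 = 4.8257 rad/s.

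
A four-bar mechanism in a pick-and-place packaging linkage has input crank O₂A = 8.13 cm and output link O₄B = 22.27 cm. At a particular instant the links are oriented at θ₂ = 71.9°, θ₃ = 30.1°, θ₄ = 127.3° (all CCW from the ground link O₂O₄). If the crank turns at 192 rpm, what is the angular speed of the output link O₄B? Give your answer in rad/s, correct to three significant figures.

ω₂ = 20.11 rad/s (from 192 rpm).
Differentiating the loop-closure r₂e^{iθ₂}+r₃e^{iθ₃}=r₁+r₄e^{iθ₄} gives r₂ω₂e^{iθ₂}+r₃ω₃e^{iθ₃}=r₄ω₄e^{iθ₄}.
Eliminating the other unknown: ω₄ = r₂ω₂ sin(θ₂−θ₃) / [r₄ sin(θ₄−θ₃)].
Numerator sine = +0.66653; denominator sine = +0.99211.
Result = 0.0813·20.11·(+0.66653) / (0.2227·(+0.99211)) = +4.9313 rad/s; magnitude 4.9313 rad/s.

4.93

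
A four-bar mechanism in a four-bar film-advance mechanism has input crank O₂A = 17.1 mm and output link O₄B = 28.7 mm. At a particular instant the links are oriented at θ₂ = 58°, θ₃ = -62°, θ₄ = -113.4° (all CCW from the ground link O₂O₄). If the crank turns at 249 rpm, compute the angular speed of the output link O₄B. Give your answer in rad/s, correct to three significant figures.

17.2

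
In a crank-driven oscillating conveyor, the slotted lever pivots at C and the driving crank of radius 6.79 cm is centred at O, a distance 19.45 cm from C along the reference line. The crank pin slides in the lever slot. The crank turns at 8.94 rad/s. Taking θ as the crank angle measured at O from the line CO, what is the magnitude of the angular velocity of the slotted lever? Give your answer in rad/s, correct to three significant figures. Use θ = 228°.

1.53

ω = 8.94 rad/s
Crank pin A relative to C: A = (d + r cosθ, r sinθ); lever angle φ = atan2(r sinθ, d + r cosθ).
Differentiating tanφ: φ̇ = rω(d cosθ + r)/(d² + r² + 2dr cosθ).
d² + r² + 2dr cosθ = |CA|² = 0.0247668 m²;  d cosθ + r = -0.062246 m.
|ω_lever| = |0.0679·8.94·-0.062246| / 0.0247668 = 1.5256 rad/s.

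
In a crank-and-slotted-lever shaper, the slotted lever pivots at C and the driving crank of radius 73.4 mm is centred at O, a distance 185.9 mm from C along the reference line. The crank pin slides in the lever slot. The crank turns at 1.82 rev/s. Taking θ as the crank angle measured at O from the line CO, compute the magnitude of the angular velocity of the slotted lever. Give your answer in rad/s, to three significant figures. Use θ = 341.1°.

3.18

ω = 11.44 rad/s (from 1.82 rev/s).
Crank pin A relative to C: A = (d + r cosθ, r sinθ); lever angle φ = atan2(r sinθ, d + r cosθ).
Differentiating tanφ: φ̇ = rω(d cosθ + r)/(d² + r² + 2dr cosθ).
d² + r² + 2dr cosθ = |CA|² = 0.0657652 m²;  d cosθ + r = +0.24928 m.
|ω_lever| = |0.0734·11.44·+0.24928| / 0.0657652 = 3.1815 rad/s.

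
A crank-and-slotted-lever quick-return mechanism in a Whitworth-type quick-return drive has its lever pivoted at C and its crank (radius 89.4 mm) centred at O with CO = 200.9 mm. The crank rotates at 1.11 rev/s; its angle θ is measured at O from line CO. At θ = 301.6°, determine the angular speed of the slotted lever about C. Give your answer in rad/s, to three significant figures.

1.81

ω = 6.974 rad/s (from 1.11 rev/s).
Crank pin A relative to C: A = (d + r cosθ, r sinθ); lever angle φ = atan2(r sinθ, d + r cosθ).
Differentiating tanφ: φ̇ = rω(d cosθ + r)/(d² + r² + 2dr cosθ).
d² + r² + 2dr cosθ = |CA|² = 0.0671752 m²;  d cosθ + r = +0.19467 m.
|ω_lever| = |0.0894·6.974·+0.19467| / 0.0671752 = 1.8069 rad/s.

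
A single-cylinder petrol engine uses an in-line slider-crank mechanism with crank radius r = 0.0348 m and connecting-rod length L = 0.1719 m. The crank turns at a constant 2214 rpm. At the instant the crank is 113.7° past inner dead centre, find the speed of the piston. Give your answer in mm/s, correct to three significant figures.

6780

ω = 2π·2214/60 = 231.8 rad/s
For an in-line slider-crank, x = r cosθ + √(L² − r² sin²θ), so v = −rω sinθ·[1 + r cosθ/√(L² − r² sin²θ)].
With r = 0.0348 m, L = 0.1719 m, θ = 113.7°: √(L² − r² sin²θ) = 0.16892 m.
v = −0.0348·231.8·0.91566·[1 + 0.0348·-0.40195/0.16892] = -6.7761 m/s.
|v| = 6.7761 m/s = 6776.1 mm/s.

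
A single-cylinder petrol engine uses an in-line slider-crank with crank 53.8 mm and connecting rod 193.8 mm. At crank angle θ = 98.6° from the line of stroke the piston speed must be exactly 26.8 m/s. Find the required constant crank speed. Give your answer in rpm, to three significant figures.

5030

For an in-line slider-crank, |v_piston| = rω|sinθ|·[1 + r cosθ/√(L² − r² sin²θ)].
With r = 0.0538 m, L = 0.1938 m, θ = 98.6°: the bracketed kinematic factor |dx/dθ| = 0.050899 m.
ω = v/|dx/dθ| = 26.8/0.050899 = 526.54 rad/s.
N = 60ω/(2π) = 5028.1 rpm.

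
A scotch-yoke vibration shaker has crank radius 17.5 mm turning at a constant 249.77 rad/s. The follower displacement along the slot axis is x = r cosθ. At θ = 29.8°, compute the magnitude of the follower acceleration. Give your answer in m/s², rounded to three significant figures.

ω = 249.8 rad/s
x = r cosθ ⇒ ẍ = −rω² cosθ (ω constant).
|a| = rω²|cosθ| = 0.0175·(249.8)²·|cos 29.8°| = 947.37 m/s².

947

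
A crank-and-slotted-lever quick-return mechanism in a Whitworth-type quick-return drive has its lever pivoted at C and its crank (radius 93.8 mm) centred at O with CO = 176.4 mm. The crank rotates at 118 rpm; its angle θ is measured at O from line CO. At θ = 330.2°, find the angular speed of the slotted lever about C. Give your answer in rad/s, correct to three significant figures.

ω = 12.36 rad/s (from 118 rpm).
Crank pin A relative to C: A = (d + r cosθ, r sinθ); lever angle φ = atan2(r sinθ, d + r cosθ).
Differentiating tanφ: φ̇ = rω(d cosθ + r)/(d² + r² + 2dr cosθ).
d² + r² + 2dr cosθ = |CA|² = 0.068632 m²;  d cosθ + r = +0.24687 m.
|ω_lever| = |0.0938·12.36·+0.24687| / 0.068632 = 4.1693 rad/s.

4.17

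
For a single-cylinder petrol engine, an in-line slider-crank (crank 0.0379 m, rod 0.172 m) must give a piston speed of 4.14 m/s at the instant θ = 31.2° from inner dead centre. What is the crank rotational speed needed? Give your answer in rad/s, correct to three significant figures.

177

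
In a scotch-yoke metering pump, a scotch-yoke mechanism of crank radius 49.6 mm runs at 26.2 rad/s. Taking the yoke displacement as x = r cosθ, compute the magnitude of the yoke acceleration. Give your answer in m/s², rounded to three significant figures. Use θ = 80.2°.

ω = 26.2 rad/s
x = r cosθ ⇒ ẍ = −rω² cosθ (ω constant).
|a| = rω²|cosθ| = 0.0496·(26.2)²·|cos 80.2°| = 5.7952 m/s².

5.80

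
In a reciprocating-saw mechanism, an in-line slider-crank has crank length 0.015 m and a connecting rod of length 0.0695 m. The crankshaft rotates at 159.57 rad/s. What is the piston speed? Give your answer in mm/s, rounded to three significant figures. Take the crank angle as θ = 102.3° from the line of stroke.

2230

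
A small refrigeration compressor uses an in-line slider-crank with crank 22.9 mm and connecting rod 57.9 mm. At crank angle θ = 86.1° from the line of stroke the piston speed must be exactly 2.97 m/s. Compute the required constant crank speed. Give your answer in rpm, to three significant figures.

For an in-line slider-crank, |v_piston| = rω|sinθ|·[1 + r cosθ/√(L² − r² sin²θ)].
With r = 0.0229 m, L = 0.0579 m, θ = 86.1°: the bracketed kinematic factor |dx/dθ| = 0.023516 m.
ω = v/|dx/dθ| = 2.97/0.023516 = 126.3 rad/s.
N = 60ω/(2π) = 1206.1 rpm.

1210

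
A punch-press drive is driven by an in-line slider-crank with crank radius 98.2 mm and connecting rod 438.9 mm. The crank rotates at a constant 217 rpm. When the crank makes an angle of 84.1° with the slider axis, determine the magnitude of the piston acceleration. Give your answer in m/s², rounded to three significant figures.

ω = 2π·217/60 = 22.72 rad/s
x(θ) = r cosθ + √(L² − r² sin²θ); with ω constant, a = ω²·d²x/dθ².
d²x/dθ² = −r cosθ − r²(cos2θ)/√u − r⁴ sin²2θ/(4u^{3/2}),  u = L² − r² sin²θ = 0.183092 m².
Substituting r = 0.0982 m, L = 0.4389 m, θ = 84.1°: d²x/dθ² = +0.011954 m.
a = ω²·d²x/dθ² = (22.72)²·(+0.011954) = +6.1728 m/s²;  |a| = 6.1728 m/s².

6.17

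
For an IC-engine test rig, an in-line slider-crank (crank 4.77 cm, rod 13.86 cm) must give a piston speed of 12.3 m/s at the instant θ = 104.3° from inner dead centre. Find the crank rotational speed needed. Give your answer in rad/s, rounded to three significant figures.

292

For an in-line slider-crank, |v_piston| = rω|sinθ|·[1 + r cosθ/√(L² − r² sin²θ)].
With r = 0.0477 m, L = 0.1386 m, θ = 104.3°: the bracketed kinematic factor |dx/dθ| = 0.042054 m.
ω = v/|dx/dθ| = 12.3/0.042054 = 292.48 rad/s.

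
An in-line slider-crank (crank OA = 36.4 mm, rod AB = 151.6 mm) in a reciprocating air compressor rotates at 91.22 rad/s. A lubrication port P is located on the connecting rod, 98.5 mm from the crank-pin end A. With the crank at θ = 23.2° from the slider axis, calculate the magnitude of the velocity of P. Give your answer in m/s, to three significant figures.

ω = 91.22 rad/s.  Crank-pin speed |V_A| = rω = 3.3204 m/s, perpendicular to OA.
Rod angle: sinφ = −(r/L) sinθ ⇒ φ = -5.428°; ω_rod = −rω cosθ/√(L²−r²sin²θ) = -20.222 rad/s.
V_P = V_A + ω_rod × AP, with AP = 0.0985 m along the rod.
Components: V_Px = −rω sinθ − a·ω_rod·sinφ = -1.4965 m/s;  V_Py = rω cosθ + a·ω_rod·cosφ = +1.069 m/s.
|V_P| = √(V_Px² + V_Py²) = 1.839 m/s.

1.84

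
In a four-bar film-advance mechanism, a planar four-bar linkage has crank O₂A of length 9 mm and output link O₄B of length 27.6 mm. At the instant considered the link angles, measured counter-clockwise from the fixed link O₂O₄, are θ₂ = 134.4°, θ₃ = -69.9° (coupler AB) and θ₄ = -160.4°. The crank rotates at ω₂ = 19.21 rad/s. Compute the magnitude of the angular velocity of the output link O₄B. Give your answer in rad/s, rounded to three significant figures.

ω₂ = 19.21 rad/s
Differentiating the loop-closure r₂e^{iθ₂}+r₃e^{iθ₃}=r₁+r₄e^{iθ₄} gives r₂ω₂e^{iθ₂}+r₃ω₃e^{iθ₃}=r₄ω₄e^{iθ₄}.
Eliminating the other unknown: ω₄ = r₂ω₂ sin(θ₂−θ₃) / [r₄ sin(θ₄−θ₃)].
Numerator sine = -0.41151; denominator sine = -0.99996.
Result = 0.009·19.21·(-0.41151) / (0.0276·(-0.99996)) = +2.5779 rad/s; magnitude 2.5779 rad/s.

2.58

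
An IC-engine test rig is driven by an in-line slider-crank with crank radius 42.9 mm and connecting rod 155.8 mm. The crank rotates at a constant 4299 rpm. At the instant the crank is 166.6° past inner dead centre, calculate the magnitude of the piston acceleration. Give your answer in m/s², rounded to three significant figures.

6310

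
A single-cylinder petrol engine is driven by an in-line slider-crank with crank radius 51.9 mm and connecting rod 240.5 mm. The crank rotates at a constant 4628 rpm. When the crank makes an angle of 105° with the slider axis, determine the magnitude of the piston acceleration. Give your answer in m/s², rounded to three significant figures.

ω = 2π·4628/60 = 484.6 rad/s
x(θ) = r cosθ + √(L² − r² sin²θ); with ω constant, a = ω²·d²x/dθ².
d²x/dθ² = −r cosθ − r²(cos2θ)/√u − r⁴ sin²2θ/(4u^{3/2}),  u = L² − r² sin²θ = 0.0553271 m².
Substituting r = 0.0519 m, L = 0.2405 m, θ = 105°: d²x/dθ² = +0.023315 m.
a = ω²·d²x/dθ² = (484.6)²·(+0.023315) = +5476.3 m/s²;  |a| = 5476.3 m/s².

5480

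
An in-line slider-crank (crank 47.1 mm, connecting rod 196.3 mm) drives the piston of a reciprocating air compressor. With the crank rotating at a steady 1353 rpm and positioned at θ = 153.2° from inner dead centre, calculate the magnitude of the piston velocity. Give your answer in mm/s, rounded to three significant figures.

ω = 2π·1353/60 = 141.7 rad/s
For an in-line slider-crank, x = r cosθ + √(L² − r² sin²θ), so v = −rω sinθ·[1 + r cosθ/√(L² − r² sin²θ)].
With r = 0.0471 m, L = 0.1963 m, θ = 153.2°: √(L² − r² sin²θ) = 0.19515 m.
v = −0.0471·141.7·0.45088·[1 + 0.0471·-0.89259/0.19515] = -2.3607 m/s.
|v| = 2.3607 m/s = 2360.7 mm/s.

2360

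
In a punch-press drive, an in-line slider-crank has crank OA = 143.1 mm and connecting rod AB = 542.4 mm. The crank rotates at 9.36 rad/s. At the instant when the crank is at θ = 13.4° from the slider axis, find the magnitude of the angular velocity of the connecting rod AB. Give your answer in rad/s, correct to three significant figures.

2.41

ω = 9.36 rad/s
The rod makes angle φ with the slider axis where L sinφ = r sinθ; differentiating, L cosφ·φ̇ = r ω cosθ.
L cosφ = √(L² − r² sin²θ) = 0.54139 m.
|ω_rod| = r ω |cosθ| / √(L² − r² sin²θ) = 0.1431·9.36·0.97278/0.54139 = 2.4067 rad/s.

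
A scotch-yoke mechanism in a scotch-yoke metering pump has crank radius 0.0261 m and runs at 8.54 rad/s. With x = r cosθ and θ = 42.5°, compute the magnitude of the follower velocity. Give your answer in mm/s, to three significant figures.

151

ω = 8.54 rad/s
x = r cosθ ⇒ ẋ = −rω sinθ.
|v| = rω|sinθ| = 0.0261·8.54·|sin 42.5°| = 0.15059 m/s = 150.59 mm/s.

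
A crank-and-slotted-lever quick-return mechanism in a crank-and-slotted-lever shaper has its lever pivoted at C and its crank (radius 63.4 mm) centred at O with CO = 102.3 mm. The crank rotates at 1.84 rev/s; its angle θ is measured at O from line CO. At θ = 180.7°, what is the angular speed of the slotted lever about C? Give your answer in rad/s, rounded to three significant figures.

ω = 11.56 rad/s (from 1.84 rev/s).
Crank pin A relative to C: A = (d + r cosθ, r sinθ); lever angle φ = atan2(r sinθ, d + r cosθ).
Differentiating tanφ: φ̇ = rω(d cosθ + r)/(d² + r² + 2dr cosθ).
d² + r² + 2dr cosθ = |CA|² = 0.00151418 m²;  d cosθ + r = -0.038892 m.
|ω_lever| = |0.0634·11.56·-0.038892| / 0.00151418 = 18.827 rad/s.

18.8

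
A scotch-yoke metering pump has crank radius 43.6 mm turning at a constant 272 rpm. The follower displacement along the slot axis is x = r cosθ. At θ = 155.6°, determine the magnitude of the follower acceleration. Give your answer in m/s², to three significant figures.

32.2

ω = 28.48 rad/s (from 272 rpm).
x = r cosθ ⇒ ẍ = −rω² cosθ (ω constant).
|a| = rω²|cosθ| = 0.0436·(28.48)²·|cos 155.6°| = 32.214 m/s².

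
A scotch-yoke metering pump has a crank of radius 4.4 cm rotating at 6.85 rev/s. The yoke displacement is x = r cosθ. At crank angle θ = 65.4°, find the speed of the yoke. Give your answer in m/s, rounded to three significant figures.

ω = 43.04 rad/s (from 6.85 rev/s).
x = r cosθ ⇒ ẋ = −rω sinθ.
|v| = rω|sinθ| = 0.044·43.04·|sin 65.4°| = 1.7219 m/s.

1.72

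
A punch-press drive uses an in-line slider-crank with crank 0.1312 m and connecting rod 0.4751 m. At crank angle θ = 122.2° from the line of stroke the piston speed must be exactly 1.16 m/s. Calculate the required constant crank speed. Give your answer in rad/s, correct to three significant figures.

For an in-line slider-crank, |v_piston| = rω|sinθ|·[1 + r cosθ/√(L² − r² sin²θ)].
With r = 0.1312 m, L = 0.4751 m, θ = 122.2°: the bracketed kinematic factor |dx/dθ| = 0.094218 m.
ω = v/|dx/dθ| = 1.16/0.094218 = 12.312 rad/s.

12.3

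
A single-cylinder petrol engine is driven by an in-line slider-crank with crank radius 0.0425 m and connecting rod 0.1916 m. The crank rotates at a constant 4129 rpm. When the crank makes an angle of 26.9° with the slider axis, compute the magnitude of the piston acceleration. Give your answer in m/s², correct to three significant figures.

8150

ω = 2π·4129/60 = 432.4 rad/s
x(θ) = r cosθ + √(L² − r² sin²θ); with ω constant, a = ω²·d²x/dθ².
d²x/dθ² = −r cosθ − r²(cos2θ)/√u − r⁴ sin²2θ/(4u^{3/2}),  u = L² − r² sin²θ = 0.0363408 m².
Substituting r = 0.0425 m, L = 0.1916 m, θ = 26.9°: d²x/dθ² = -0.043574 m.
a = ω²·d²x/dθ² = (432.4)²·(-0.043574) = -8146.6 m/s²;  |a| = 8146.6 m/s².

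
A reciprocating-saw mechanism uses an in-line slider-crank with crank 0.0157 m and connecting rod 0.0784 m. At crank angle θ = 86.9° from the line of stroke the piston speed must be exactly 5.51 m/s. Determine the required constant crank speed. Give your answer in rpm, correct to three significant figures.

3320

For an in-line slider-crank, |v_piston| = rω|sinθ|·[1 + r cosθ/√(L² − r² sin²θ)].
With r = 0.0157 m, L = 0.0784 m, θ = 86.9°: the bracketed kinematic factor |dx/dθ| = 0.01585 m.
ω = v/|dx/dθ| = 5.51/0.01585 = 347.63 rad/s.
N = 60ω/(2π) = 3319.6 rpm.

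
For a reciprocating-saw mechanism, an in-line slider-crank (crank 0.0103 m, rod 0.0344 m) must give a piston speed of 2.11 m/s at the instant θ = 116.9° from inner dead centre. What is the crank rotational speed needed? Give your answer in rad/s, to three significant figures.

267

For an in-line slider-crank, |v_piston| = rω|sinθ|·[1 + r cosθ/√(L² − r² sin²θ)].
With r = 0.0103 m, L = 0.0344 m, θ = 116.9°: the bracketed kinematic factor |dx/dθ| = 0.0078943 m.
ω = v/|dx/dθ| = 2.11/0.0078943 = 267.28 rad/s.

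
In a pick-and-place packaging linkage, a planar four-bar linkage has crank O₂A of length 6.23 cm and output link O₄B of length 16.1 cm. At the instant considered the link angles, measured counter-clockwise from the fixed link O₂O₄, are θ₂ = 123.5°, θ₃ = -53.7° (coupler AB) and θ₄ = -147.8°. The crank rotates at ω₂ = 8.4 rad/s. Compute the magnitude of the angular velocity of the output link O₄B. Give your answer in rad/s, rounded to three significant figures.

0.159

ω₂ = 8.4 rad/s
Differentiating the loop-closure r₂e^{iθ₂}+r₃e^{iθ₃}=r₁+r₄e^{iθ₄} gives r₂ω₂e^{iθ₂}+r₃ω₃e^{iθ₃}=r₄ω₄e^{iθ₄}.
Eliminating the other unknown: ω₄ = r₂ω₂ sin(θ₂−θ₃) / [r₄ sin(θ₄−θ₃)].
Numerator sine = +0.04885; denominator sine = -0.99744.
Result = 0.0623·8.4·(+0.04885) / (0.161·(-0.99744)) = -0.15919 rad/s; magnitude 0.15919 rad/s.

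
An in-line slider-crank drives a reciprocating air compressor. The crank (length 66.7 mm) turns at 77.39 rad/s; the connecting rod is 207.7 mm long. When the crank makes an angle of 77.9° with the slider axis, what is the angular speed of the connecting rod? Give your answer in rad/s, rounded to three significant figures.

5.49

ω = 77.39 rad/s
The rod makes angle φ with the slider axis where L sinφ = r sinθ; differentiating, L cosφ·φ̇ = r ω cosθ.
L cosφ = √(L² − r² sin²θ) = 0.1972 m.
|ω_rod| = r ω |cosθ| / √(L² − r² sin²θ) = 0.0667·77.39·0.20962/0.1972 = 5.4871 rad/s.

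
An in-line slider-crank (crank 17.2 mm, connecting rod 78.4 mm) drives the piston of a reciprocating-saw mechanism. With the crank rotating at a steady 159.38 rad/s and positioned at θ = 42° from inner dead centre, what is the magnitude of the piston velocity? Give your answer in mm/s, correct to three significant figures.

ω = 159.4 rad/s
For an in-line slider-crank, x = r cosθ + √(L² − r² sin²θ), so v = −rω sinθ·[1 + r cosθ/√(L² − r² sin²θ)].
With r = 0.0172 m, L = 0.0784 m, θ = 42°: √(L² − r² sin²θ) = 0.077551 m.
v = −0.0172·159.4·0.66913·[1 + 0.0172·0.74314/0.077551] = -2.1366 m/s.
|v| = 2.1366 m/s = 2136.6 mm/s.

2140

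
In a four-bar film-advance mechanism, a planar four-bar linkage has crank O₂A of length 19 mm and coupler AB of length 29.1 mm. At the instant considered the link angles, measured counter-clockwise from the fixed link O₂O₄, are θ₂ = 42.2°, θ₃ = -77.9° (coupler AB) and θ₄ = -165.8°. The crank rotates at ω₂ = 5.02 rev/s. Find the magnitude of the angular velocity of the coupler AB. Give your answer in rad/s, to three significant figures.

ω₂ = 31.54 rad/s (from 5.02 rev/s).
Differentiating the loop-closure r₂e^{iθ₂}+r₃e^{iθ₃}=r₁+r₄e^{iθ₄} gives r₂ω₂e^{iθ₂}+r₃ω₃e^{iθ₃}=r₄ω₄e^{iθ₄}.
Eliminating the other unknown: ω₃ = r₂ω₂ sin(θ₄−θ₂) / [r₃ sin(θ₃−θ₄)].
Numerator sine = +0.46947; denominator sine = +0.99933.
Result = 0.019·31.54·(+0.46947) / (0.0291·(+0.99933)) = +9.6749 rad/s; magnitude 9.6749 rad/s.

9.67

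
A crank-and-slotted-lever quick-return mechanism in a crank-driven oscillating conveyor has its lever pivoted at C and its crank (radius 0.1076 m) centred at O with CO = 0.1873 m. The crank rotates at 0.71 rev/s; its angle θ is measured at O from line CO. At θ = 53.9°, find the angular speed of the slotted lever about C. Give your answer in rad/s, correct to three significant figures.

1.49

ω = 4.461 rad/s (from 0.71 rev/s).
Crank pin A relative to C: A = (d + r cosθ, r sinθ); lever angle φ = atan2(r sinθ, d + r cosθ).
Differentiating tanφ: φ̇ = rω(d cosθ + r)/(d² + r² + 2dr cosθ).
d² + r² + 2dr cosθ = |CA|² = 0.0704078 m²;  d cosθ + r = +0.21796 m.
|ω_lever| = |0.1076·4.461·+0.21796| / 0.0704078 = 1.4859 rad/s.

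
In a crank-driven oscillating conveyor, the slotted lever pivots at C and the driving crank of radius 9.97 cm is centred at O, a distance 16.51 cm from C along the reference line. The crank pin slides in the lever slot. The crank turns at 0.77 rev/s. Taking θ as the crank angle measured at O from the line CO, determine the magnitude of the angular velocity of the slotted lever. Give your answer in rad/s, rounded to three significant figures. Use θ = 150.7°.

2.52

ω = 4.838 rad/s (from 0.77 rev/s).
Crank pin A relative to C: A = (d + r cosθ, r sinθ); lever angle φ = atan2(r sinθ, d + r cosθ).
Differentiating tanφ: φ̇ = rω(d cosθ + r)/(d² + r² + 2dr cosθ).
d² + r² + 2dr cosθ = |CA|² = 0.00848876 m²;  d cosθ + r = -0.044279 m.
|ω_lever| = |0.0997·4.838·-0.044279| / 0.00848876 = 2.516 rad/s.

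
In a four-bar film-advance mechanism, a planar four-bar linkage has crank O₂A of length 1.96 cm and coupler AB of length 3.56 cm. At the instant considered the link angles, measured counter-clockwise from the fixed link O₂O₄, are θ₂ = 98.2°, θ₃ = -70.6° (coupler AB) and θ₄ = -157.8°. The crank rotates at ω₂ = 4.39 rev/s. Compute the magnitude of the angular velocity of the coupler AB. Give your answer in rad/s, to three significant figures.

14.8

ω₂ = 27.58 rad/s (from 4.39 rev/s).
Differentiating the loop-closure r₂e^{iθ₂}+r₃e^{iθ₃}=r₁+r₄e^{iθ₄} gives r₂ω₂e^{iθ₂}+r₃ω₃e^{iθ₃}=r₄ω₄e^{iθ₄}.
Eliminating the other unknown: ω₃ = r₂ω₂ sin(θ₄−θ₂) / [r₃ sin(θ₃−θ₄)].
Numerator sine = +0.97030; denominator sine = +0.99881.
Result = 0.0196·27.58·(+0.97030) / (0.0356·(+0.99881)) = +14.753 rad/s; magnitude 14.753 rad/s.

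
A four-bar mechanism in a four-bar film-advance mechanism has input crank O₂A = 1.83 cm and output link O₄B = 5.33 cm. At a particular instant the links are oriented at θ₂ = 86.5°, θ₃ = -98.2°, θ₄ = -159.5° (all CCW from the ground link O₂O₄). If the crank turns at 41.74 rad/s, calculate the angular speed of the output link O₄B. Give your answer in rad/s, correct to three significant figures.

ω₂ = 41.74 rad/s
Differentiating the loop-closure r₂e^{iθ₂}+r₃e^{iθ₃}=r₁+r₄e^{iθ₄} gives r₂ω₂e^{iθ₂}+r₃ω₃e^{iθ₃}=r₄ω₄e^{iθ₄}.
Eliminating the other unknown: ω₄ = r₂ω₂ sin(θ₂−θ₃) / [r₄ sin(θ₄−θ₃)].
Numerator sine = -0.08194; denominator sine = -0.87715.
Result = 0.0183·41.74·(-0.08194) / (0.0533·(-0.87715)) = +1.3387 rad/s; magnitude 1.3387 rad/s.

1.34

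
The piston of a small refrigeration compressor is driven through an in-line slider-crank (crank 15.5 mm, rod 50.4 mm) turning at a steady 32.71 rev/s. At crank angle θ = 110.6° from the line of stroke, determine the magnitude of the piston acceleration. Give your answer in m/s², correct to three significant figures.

ω = 2π·32.7 = 205.5 rad/s
x(θ) = r cosθ + √(L² − r² sin²θ); with ω constant, a = ω²·d²x/dθ².
d²x/dθ² = −r cosθ − r²(cos2θ)/√u − r⁴ sin²2θ/(4u^{3/2}),  u = L² − r² sin²θ = 0.00232965 m².
Substituting r = 0.0155 m, L = 0.0504 m, θ = 110.6°: d²x/dθ² = +0.0091431 m.
a = ω²·d²x/dθ² = (205.5)²·(+0.0091431) = +386.2 m/s²;  |a| = 386.2 m/s².

386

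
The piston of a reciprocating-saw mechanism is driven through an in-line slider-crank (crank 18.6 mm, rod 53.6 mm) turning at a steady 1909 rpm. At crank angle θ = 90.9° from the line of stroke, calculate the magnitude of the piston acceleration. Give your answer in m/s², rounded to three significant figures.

287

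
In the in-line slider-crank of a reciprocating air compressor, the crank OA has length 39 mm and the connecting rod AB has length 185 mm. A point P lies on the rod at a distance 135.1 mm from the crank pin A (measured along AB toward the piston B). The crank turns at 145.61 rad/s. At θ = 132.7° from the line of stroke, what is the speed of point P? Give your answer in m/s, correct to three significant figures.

ω = 145.6 rad/s.  Crank-pin speed |V_A| = rω = 5.6788 m/s, perpendicular to OA.
Rod angle: sinφ = −(r/L) sinθ ⇒ φ = -8.913°; ω_rod = −rω cosθ/√(L²−r²sin²θ) = +21.071 rad/s.
V_P = V_A + ω_rod × AP, with AP = 0.1351 m along the rod.
Components: V_Px = −rω sinθ − a·ω_rod·sinφ = -3.7324 m/s;  V_Py = rω cosθ + a·ω_rod·cosφ = -1.0388 m/s.
|V_P| = √(V_Px² + V_Py²) = 3.8742 m/s.

3.87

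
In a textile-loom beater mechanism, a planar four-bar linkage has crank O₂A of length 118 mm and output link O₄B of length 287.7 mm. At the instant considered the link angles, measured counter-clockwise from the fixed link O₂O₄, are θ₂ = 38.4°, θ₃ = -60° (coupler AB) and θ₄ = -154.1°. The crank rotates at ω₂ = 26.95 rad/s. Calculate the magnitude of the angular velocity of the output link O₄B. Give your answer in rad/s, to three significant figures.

11.0

ω₂ = 26.95 rad/s
Differentiating the loop-closure r₂e^{iθ₂}+r₃e^{iθ₃}=r₁+r₄e^{iθ₄} gives r₂ω₂e^{iθ₂}+r₃ω₃e^{iθ₃}=r₄ω₄e^{iθ₄}.
Eliminating the other unknown: ω₄ = r₂ω₂ sin(θ₂−θ₃) / [r₄ sin(θ₄−θ₃)].
Numerator sine = +0.98927; denominator sine = -0.99744.
Result = 0.118·26.95·(+0.98927) / (0.2877·(-0.99744)) = -10.963 rad/s; magnitude 10.963 rad/s.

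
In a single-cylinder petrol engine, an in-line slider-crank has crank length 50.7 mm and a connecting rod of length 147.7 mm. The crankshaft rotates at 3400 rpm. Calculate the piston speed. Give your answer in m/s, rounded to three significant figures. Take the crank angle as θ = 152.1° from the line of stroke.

5.85

ω = 2π·3400/60 = 356 rad/s
For an in-line slider-crank, x = r cosθ + √(L² − r² sin²θ), so v = −rω sinθ·[1 + r cosθ/√(L² − r² sin²θ)].
With r = 0.0507 m, L = 0.1477 m, θ = 152.1°: √(L² − r² sin²θ) = 0.14578 m.
v = −0.0507·356·0.46793·[1 + 0.0507·-0.88377/0.14578] = -5.8507 m/s.
|v| = 5.8507 m/s.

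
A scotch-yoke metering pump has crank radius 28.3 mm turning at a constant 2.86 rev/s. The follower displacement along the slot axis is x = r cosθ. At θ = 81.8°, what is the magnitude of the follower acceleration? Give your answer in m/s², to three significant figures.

ω = 17.97 rad/s (from 2.86 rev/s).
x = r cosθ ⇒ ẍ = −rω² cosθ (ω constant).
|a| = rω²|cosθ| = 0.0283·(17.97)²·|cos 81.8°| = 1.3034 m/s².

1.30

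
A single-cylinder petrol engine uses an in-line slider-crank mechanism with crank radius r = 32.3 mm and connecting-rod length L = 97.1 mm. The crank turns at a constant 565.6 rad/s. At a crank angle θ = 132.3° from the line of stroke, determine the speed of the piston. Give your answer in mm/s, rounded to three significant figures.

ω = 565.6 rad/s
For an in-line slider-crank, x = r cosθ + √(L² − r² sin²θ), so v = −rω sinθ·[1 + r cosθ/√(L² − r² sin²θ)].
With r = 0.0323 m, L = 0.0971 m, θ = 132.3°: √(L² − r² sin²θ) = 0.094115 m.
v = −0.0323·565.6·0.73963·[1 + 0.0323·-0.67301/0.094115] = -10.391 m/s.
|v| = 10.391 m/s = 10391 mm/s.

10400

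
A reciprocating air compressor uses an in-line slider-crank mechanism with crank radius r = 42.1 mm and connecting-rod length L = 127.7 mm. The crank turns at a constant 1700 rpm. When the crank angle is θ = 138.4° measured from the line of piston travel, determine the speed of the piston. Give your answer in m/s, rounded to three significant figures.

ω = 2π·1700/60 = 178 rad/s
For an in-line slider-crank, x = r cosθ + √(L² − r² sin²θ), so v = −rω sinθ·[1 + r cosθ/√(L² − r² sin²θ)].
With r = 0.0421 m, L = 0.1277 m, θ = 138.4°: √(L² − r² sin²θ) = 0.1246 m.
v = −0.0421·178·0.66393·[1 + 0.0421·-0.74780/0.1246] = -3.7188 m/s.
|v| = 3.7188 m/s.

3.72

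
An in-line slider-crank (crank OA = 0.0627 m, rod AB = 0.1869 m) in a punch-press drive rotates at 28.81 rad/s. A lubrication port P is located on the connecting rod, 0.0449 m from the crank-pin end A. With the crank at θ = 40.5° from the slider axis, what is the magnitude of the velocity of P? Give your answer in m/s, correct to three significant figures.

1.63

ω = 28.81 rad/s.  Crank-pin speed |V_A| = rω = 1.8064 m/s, perpendicular to OA.
Rod angle: sinφ = −(r/L) sinθ ⇒ φ = -12.584°; ω_rod = −rω cosθ/√(L²−r²sin²θ) = -7.5302 rad/s.
V_P = V_A + ω_rod × AP, with AP = 0.0449 m along the rod.
Components: V_Px = −rω sinθ − a·ω_rod·sinφ = -1.2468 m/s;  V_Py = rω cosθ + a·ω_rod·cosφ = +1.0436 m/s.
|V_P| = √(V_Px² + V_Py²) = 1.6259 m/s.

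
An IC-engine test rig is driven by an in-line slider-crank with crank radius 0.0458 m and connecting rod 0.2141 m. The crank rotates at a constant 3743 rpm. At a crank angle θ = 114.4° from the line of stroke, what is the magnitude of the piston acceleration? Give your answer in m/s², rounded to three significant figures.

ω = 2π·3743/60 = 392 rad/s
x(θ) = r cosθ + √(L² − r² sin²θ); with ω constant, a = ω²·d²x/dθ².
d²x/dθ² = −r cosθ − r²(cos2θ)/√u − r⁴ sin²2θ/(4u^{3/2}),  u = L² − r² sin²θ = 0.0440991 m².
Substituting r = 0.0458 m, L = 0.2141 m, θ = 114.4°: d²x/dθ² = +0.025432 m.
a = ω²·d²x/dθ² = (392)²·(+0.025432) = +3907.4 m/s²;  |a| = 3907.4 m/s².

3910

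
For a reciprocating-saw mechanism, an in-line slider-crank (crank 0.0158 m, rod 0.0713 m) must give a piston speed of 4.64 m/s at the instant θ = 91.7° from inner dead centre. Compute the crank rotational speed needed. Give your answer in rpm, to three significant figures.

For an in-line slider-crank, |v_piston| = rω|sinθ|·[1 + r cosθ/√(L² − r² sin²θ)].
With r = 0.0158 m, L = 0.0713 m, θ = 91.7°: the bracketed kinematic factor |dx/dθ| = 0.015687 m.
ω = v/|dx/dθ| = 4.64/0.015687 = 295.79 rad/s.
N = 60ω/(2π) = 2824.6 rpm.

2820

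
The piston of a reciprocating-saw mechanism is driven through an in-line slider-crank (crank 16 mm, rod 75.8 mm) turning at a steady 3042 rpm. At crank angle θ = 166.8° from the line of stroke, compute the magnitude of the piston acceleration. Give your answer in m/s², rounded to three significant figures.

1270

ω = 2π·3042/60 = 318.6 rad/s
x(θ) = r cosθ + √(L² − r² sin²θ); with ω constant, a = ω²·d²x/dθ².
d²x/dθ² = −r cosθ − r²(cos2θ)/√u − r⁴ sin²2θ/(4u^{3/2}),  u = L² − r² sin²θ = 0.00573229 m².
Substituting r = 0.016 m, L = 0.0758 m, θ = 166.8°: d²x/dθ² = +0.012541 m.
a = ω²·d²x/dθ² = (318.6)²·(+0.012541) = +1272.7 m/s²;  |a| = 1272.7 m/s².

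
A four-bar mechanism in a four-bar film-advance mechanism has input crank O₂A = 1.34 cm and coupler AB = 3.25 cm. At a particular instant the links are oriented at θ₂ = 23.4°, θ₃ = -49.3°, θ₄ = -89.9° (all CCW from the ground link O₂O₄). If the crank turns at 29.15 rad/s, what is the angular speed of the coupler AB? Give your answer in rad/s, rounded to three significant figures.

17.0

ω₂ = 29.15 rad/s
Differentiating the loop-closure r₂e^{iθ₂}+r₃e^{iθ₃}=r₁+r₄e^{iθ₄} gives r₂ω₂e^{iθ₂}+r₃ω₃e^{iθ₃}=r₄ω₄e^{iθ₄}.
Eliminating the other unknown: ω₃ = r₂ω₂ sin(θ₄−θ₂) / [r₃ sin(θ₃−θ₄)].
Numerator sine = -0.91845; denominator sine = +0.65077.
Result = 0.0134·29.15·(-0.91845) / (0.0325·(+0.65077)) = -16.962 rad/s; magnitude 16.962 rad/s.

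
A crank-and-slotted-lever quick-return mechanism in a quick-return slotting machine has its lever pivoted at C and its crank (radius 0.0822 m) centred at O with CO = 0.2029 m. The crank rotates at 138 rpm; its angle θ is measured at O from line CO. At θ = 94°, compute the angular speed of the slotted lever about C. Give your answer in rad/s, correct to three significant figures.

1.77

ω = 14.45 rad/s (from 138 rpm).
Crank pin A relative to C: A = (d + r cosθ, r sinθ); lever angle φ = atan2(r sinθ, d + r cosθ).
Differentiating tanφ: φ̇ = rω(d cosθ + r)/(d² + r² + 2dr cosθ).
d² + r² + 2dr cosθ = |CA|² = 0.0455984 m²;  d cosθ + r = +0.068046 m.
|ω_lever| = |0.0822·14.45·+0.068046| / 0.0455984 = 1.7727 rad/s.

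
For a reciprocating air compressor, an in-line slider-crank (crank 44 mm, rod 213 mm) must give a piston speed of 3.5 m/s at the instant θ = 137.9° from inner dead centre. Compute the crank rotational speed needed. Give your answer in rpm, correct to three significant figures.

For an in-line slider-crank, |v_piston| = rω|sinθ|·[1 + r cosθ/√(L² − r² sin²θ)].
With r = 0.044 m, L = 0.213 m, θ = 137.9°: the bracketed kinematic factor |dx/dθ| = 0.024933 m.
ω = v/|dx/dθ| = 3.5/0.024933 = 140.37 rad/s.
N = 60ω/(2π) = 1340.5 rpm.

1340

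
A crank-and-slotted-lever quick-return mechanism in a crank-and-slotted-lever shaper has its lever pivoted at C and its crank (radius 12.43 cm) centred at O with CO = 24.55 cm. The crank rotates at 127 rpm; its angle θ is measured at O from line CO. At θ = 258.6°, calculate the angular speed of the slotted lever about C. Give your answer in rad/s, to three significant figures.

1.97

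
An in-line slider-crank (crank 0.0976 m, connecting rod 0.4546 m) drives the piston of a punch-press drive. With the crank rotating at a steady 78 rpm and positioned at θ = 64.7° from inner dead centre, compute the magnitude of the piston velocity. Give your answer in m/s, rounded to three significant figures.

0.788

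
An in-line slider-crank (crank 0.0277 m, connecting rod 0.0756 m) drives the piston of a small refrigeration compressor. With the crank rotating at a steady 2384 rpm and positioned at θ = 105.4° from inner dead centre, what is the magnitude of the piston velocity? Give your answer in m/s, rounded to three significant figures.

5.97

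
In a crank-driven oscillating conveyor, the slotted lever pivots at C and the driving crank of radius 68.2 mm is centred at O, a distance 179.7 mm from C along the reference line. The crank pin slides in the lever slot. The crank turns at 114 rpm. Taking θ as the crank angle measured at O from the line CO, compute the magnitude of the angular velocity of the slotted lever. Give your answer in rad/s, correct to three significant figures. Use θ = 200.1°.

ω = 11.94 rad/s (from 114 rpm).
Crank pin A relative to C: A = (d + r cosθ, r sinθ); lever angle φ = atan2(r sinθ, d + r cosθ).
Differentiating tanφ: φ̇ = rω(d cosθ + r)/(d² + r² + 2dr cosθ).
d² + r² + 2dr cosθ = |CA|² = 0.0139251 m²;  d cosθ + r = -0.10056 m.
|ω_lever| = |0.0682·11.94·-0.10056| / 0.0139251 = 5.8793 rad/s.

5.88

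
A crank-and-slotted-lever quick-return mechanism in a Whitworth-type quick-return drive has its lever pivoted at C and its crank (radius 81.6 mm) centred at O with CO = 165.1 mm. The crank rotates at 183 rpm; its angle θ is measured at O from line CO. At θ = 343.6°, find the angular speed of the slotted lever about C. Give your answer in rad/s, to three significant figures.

6.28

ω = 19.16 rad/s (from 183 rpm).
Crank pin A relative to C: A = (d + r cosθ, r sinθ); lever angle φ = atan2(r sinθ, d + r cosθ).
Differentiating tanφ: φ̇ = rω(d cosθ + r)/(d² + r² + 2dr cosθ).
d² + r² + 2dr cosθ = |CA|² = 0.0597646 m²;  d cosθ + r = +0.23998 m.
|ω_lever| = |0.0816·19.16·+0.23998| / 0.0597646 = 6.2792 rad/s.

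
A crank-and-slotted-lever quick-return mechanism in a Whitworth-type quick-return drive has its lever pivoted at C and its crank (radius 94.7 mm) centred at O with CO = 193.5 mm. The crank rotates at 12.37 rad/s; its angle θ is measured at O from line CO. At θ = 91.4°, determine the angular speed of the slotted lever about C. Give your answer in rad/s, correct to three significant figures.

ω = 12.37 rad/s
Crank pin A relative to C: A = (d + r cosθ, r sinθ); lever angle φ = atan2(r sinθ, d + r cosθ).
Differentiating tanφ: φ̇ = rω(d cosθ + r)/(d² + r² + 2dr cosθ).
d² + r² + 2dr cosθ = |CA|² = 0.0455149 m²;  d cosθ + r = +0.089972 m.
|ω_lever| = |0.0947·12.37·+0.089972| / 0.0455149 = 2.3157 rad/s.

2.32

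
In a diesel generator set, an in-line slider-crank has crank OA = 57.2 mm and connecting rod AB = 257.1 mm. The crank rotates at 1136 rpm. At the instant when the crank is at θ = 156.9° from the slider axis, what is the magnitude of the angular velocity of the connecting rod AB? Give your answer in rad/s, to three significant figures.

24.4

ω = 119 rad/s (converted from 1136 rpm).
The rod makes angle φ with the slider axis where L sinφ = r sinθ; differentiating, L cosφ·φ̇ = r ω cosθ.
L cosφ = √(L² − r² sin²θ) = 0.25612 m.
|ω_rod| = r ω |cosθ| / √(L² − r² sin²θ) = 0.0572·119·0.91982/0.25612 = 24.438 rad/s.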